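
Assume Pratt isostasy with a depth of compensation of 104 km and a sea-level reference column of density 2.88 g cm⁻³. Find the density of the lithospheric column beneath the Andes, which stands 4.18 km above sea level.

Pratt balance: ρ_ref D = ρ (D + h).
ρ = ρ_ref D/(D + h) = 2.88 × 104 km/(104 km + 4.18 km) = 2.77 g cm⁻³.

2.77 g cm⁻³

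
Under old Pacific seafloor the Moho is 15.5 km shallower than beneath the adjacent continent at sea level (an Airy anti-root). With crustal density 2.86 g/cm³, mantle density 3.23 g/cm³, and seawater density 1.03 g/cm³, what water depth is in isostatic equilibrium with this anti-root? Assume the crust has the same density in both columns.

Replacing a thickness d of crust by seawater at the top must be balanced by replacing crust with mantle at the base: d (ρ_c − ρ_w) = a (ρ_m − ρ_c).
d = a (ρ_m − ρ_c)/(ρ_c − ρ_w) = 15.5 km × 0.37/1.83 = 3.13 km.

3.13 km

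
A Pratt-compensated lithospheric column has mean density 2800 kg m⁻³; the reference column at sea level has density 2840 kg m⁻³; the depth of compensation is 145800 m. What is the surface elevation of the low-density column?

ρ_ref D = ρ (D + h) → h = D (ρ_ref − ρ)/ρ.
h = 145800 m × (2840 − 2800)/2800 = 2080 m.

2080 m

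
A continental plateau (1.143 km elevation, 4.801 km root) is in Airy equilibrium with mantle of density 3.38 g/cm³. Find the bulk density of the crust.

2.73 g/cm³

ρ_c h = (ρ_m − ρ_c) r → ρ_c (h + r) = ρ_m r → ρ_c = ρ_m r / (h + r).
ρ_c = 3.38 × 4.801 km / (1.143 km + 4.801 km) = 2.73 g/cm³.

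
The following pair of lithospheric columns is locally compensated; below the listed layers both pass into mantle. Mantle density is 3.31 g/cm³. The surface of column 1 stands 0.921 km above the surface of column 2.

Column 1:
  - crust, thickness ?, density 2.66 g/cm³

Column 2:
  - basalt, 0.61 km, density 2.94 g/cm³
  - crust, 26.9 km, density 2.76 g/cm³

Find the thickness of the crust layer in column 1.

27.8 km

Take the compensation level at the base of the deeper column (depth z_c below the surface of column 1) and equate Σ ρ_i t_i down to z_c; mantle fills any gap and the z_c terms cancel.
Column 1: x×2.66 + (z_c − 0 − x)×3.31
Column 2: 0.921×0 + 0.61×2.94 + 26.9×2.76 + (z_c − 0.921 − 27.51)×3.31
The z_c×3.31 term appears on both sides and cancels. Collect the known terms of each column as K = Σ(ρt)_known − 3.31 × (depth of known layers): K_1 = 0 − 3.31×0 = 0; K_2 = 76.0374 − 3.31×(0.921 + 27.51) = −18.06921.
Balance: K_1 − x×(3.31 − 2.66) = K_2, so x = (K_1 − K_2)/(3.31 − 2.66) = 18.0692/0.65 = 27.8 km.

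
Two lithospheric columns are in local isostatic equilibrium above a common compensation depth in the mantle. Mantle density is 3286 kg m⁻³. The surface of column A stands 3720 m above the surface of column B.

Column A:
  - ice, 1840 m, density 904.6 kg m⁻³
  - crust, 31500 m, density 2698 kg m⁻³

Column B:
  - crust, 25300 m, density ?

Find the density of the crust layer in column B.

Take the compensation level at the base of the deeper column (depth z_c below the surface of column A) and equate Σ ρ_i t_i down to z_c; mantle fills any gap and the z_c terms cancel.
Column A: 1840×904.6 + 31500×2698 + (z_c − 33340)×3286
Column B: 3720×0 + 25300×ρ + (z_c − 3720 − 25300)×3286
The z_c×3286 term appears on both sides and cancels. Collect the known terms of each column as K = Σ(ρt)_known − 3286 × (depth of known layers): K_A = 86651464 − 3286×33340 = −22903776; K_B = 0 − 3286×(3720 + 25300) = −95359720.
Balance: K_A = K_B + 25300×ρ, so ρ = (K_A − K_B)/25300 = 72455900/25300 = 2860 kg m⁻³.

2860 kg m⁻³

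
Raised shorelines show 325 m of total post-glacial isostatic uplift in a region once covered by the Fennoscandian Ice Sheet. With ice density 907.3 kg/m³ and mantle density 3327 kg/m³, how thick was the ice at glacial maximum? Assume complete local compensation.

u = t ρ_ice/ρ_m → t = u ρ_m/ρ_ice = 325 m × 3327/907.3 = 1190 m.

1190 m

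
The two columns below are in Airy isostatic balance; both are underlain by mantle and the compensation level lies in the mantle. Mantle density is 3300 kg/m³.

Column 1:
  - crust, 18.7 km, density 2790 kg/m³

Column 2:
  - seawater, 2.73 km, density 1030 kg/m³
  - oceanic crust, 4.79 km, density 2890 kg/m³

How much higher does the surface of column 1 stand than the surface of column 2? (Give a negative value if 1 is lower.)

For any compensation level in the mantle, the mantle terms cancel and isostasy reduces to e = (Σt_1 − Σt_2) − (Σ(ρt)_1 − Σ(ρt)_2) / ρ_m.
Σt_1 = 18.7 km; Σt_2 = 7.52 km; Σ(ρt)_1 = 52173; Σ(ρt)_2 = 16655 (in km·kg/m³).
e = (18.7 − 7.52) − (52173 − 16655) / 3300 = 0.417 km.

0.417 km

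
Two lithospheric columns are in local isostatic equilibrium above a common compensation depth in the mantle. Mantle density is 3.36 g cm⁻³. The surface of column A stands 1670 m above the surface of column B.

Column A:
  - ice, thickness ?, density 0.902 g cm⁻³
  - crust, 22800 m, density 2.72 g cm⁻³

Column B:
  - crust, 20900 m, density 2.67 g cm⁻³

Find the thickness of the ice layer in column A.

2210 m

Take the compensation level at the base of the deeper column (depth z_c below the surface of column A) and equate Σ ρ_i t_i down to z_c; mantle fills any gap and the z_c terms cancel.
Column A: x×0.902 + 22800×2.72 + (z_c − 22800 − x)×3.36
Column B: 1670×0 + 20900×2.67 + (z_c − 1670 − 20900)×3.36
The z_c×3.36 term appears on both sides and cancels. Collect the known terms of each column as K = Σ(ρt)_known − 3.36 × (depth of known layers): K_A = 62016 − 3.36×22800 = −14592; K_B = 55803 − 3.36×(1670 + 20900) = −20032.2.
Balance: K_A − x×(3.36 − 0.902) = K_B, so x = (K_A − K_B)/(3.36 − 0.902) = 5440.2/2.458 = 2210 m.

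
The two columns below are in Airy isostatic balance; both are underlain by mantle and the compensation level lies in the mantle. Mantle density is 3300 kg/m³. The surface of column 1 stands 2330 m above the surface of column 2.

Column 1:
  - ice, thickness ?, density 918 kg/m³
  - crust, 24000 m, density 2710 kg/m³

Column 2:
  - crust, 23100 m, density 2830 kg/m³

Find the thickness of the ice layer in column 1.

Take the compensation level at the base of the deeper column (depth z_c below the surface of column 1) and equate Σ ρ_i t_i down to z_c; mantle fills any gap and the z_c terms cancel.
Column 1: x×918 + 24000×2710 + (z_c − 24000 − x)×3300
Column 2: 2330×0 + 23100×2830 + (z_c − 2330 − 23100)×3300
The z_c×3300 term appears on both sides and cancels. Collect the known terms of each column as K = Σ(ρt)_known − 3300 × (depth of known layers): K_1 = 65040000 − 3300×24000 = −14160000; K_2 = 65373000 − 3300×(2330 + 23100) = −18546000.
Balance: K_1 − x×(3300 − 918) = K_2, so x = (K_1 − K_2)/(3300 − 918) = 4386000/2382 = 1840 m.

1840 m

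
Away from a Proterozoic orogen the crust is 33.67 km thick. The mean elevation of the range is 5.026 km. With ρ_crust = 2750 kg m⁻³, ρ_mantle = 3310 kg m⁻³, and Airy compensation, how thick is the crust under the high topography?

63.4 km

Root depth r = h ρ_c / (ρ_m − ρ_c) = 5.026 km × 2750 / 560 = 24.68 km.
Total thickness = T + h + r = 33.67 km + 5.026 km + 24.68 km = 63.4 km.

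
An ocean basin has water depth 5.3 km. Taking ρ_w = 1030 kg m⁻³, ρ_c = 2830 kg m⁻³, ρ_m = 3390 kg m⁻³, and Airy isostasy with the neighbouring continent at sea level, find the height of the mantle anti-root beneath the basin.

17 km

Equating mass per unit area of the two columns: replacing crust with seawater at the top is compensated by replacing crust with mantle at the base: d (ρ_c − ρ_w) = a (ρ_m − ρ_c).
a = d (ρ_c − ρ_w)/(ρ_m − ρ_c) = 5.3 km × 1800/560 = 17 km.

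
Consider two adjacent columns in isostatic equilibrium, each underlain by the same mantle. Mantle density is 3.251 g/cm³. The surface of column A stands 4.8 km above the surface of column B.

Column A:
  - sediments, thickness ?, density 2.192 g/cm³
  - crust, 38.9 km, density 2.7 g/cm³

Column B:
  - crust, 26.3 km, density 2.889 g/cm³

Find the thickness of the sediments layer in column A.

3.49 km

Take the compensation level at the base of the deeper column (depth z_c below the surface of column A) and equate Σ ρ_i t_i down to z_c; mantle fills any gap and the z_c terms cancel.
Column A: x×2.192 + 38.9×2.7 + (z_c − 38.9 − x)×3.251
Column B: 4.8×0 + 26.3×2.889 + (z_c − 4.8 − 26.3)×3.251
The z_c×3.251 term appears on both sides and cancels. Collect the known terms of each column as K = Σ(ρt)_known − 3.251 × (depth of known layers): K_A = 105.03 − 3.251×38.9 = −21.4339; K_B = 75.9807 − 3.251×(4.8 + 26.3) = −25.1254.
Balance: K_A − x×(3.251 − 2.192) = K_B, so x = (K_A − K_B)/(3.251 − 2.192) = 3.6915/1.059 = 3.49 km.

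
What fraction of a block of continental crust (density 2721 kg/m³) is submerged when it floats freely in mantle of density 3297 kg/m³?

Submerged fraction = ρ_obj/ρ_fluid = 2721/3297 = 82.5%.

82.5%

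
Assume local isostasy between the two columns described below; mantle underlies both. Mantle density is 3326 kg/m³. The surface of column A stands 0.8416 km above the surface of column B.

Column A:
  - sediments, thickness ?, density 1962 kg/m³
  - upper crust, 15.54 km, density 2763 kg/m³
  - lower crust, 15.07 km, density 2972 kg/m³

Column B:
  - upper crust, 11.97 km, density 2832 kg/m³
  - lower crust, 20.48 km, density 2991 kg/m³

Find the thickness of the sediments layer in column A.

1.09 km

Take the compensation level at the base of the deeper column (depth z_c below the surface of column A) and equate Σ ρ_i t_i down to z_c; mantle fills any gap and the z_c terms cancel.
Column A: x×1962 + 15.54×2763 + 15.07×2972 + (z_c − 30.61 − x)×3326
Column B: 0.8416×0 + 11.97×2832 + 20.48×2991 + (z_c − 0.8416 − 32.45)×3326
The z_c×3326 term appears on both sides and cancels. Collect the known terms of each column as K = Σ(ρt)_known − 3326 × (depth of known layers): K_A = 87725.06 − 3326×30.61 = −14083.8; K_B = 95154.72 − 3326×(0.8416 + 32.45) = −15573.1416.
Balance: K_A − x×(3326 − 1962) = K_B, so x = (K_A − K_B)/(3326 − 1962) = 1489.34/1364 = 1.09 km.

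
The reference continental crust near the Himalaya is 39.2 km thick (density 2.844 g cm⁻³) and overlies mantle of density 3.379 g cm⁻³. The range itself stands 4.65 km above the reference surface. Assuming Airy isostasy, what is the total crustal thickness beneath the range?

68.6 km

Root depth r = h ρ_c / (ρ_m − ρ_c) = 4.65 km × 2.844 / 0.535 = 24.72 km.
Total thickness = T + h + r = 39.2 km + 4.65 km + 24.72 km = 68.6 km.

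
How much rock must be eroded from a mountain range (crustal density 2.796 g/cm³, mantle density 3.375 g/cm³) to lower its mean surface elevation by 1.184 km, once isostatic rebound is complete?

6.9 km

Net drop Δ = e − u = e − e ρ_c/ρ_m = e (ρ_m − ρ_c)/ρ_m.
e = Δ ρ_m/(ρ_m − ρ_c) = 1.184 km × 3.375/0.579 = 6.9 km.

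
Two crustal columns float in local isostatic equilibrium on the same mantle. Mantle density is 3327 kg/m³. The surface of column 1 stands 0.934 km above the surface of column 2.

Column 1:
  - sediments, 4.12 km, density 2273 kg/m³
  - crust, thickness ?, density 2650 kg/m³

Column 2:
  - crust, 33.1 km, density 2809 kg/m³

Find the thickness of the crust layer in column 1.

Take the compensation level at the base of the deeper column (depth z_c below the surface of column 1) and equate Σ ρ_i t_i down to z_c; mantle fills any gap and the z_c terms cancel.
Column 1: 4.12×2273 + x×2650 + (z_c − 4.12 − x)×3327
Column 2: 0.934×0 + 33.1×2809 + (z_c − 0.934 − 33.1)×3327
The z_c×3327 term appears on both sides and cancels. Collect the known terms of each column as K = Σ(ρt)_known − 3327 × (depth of known layers): K_1 = 9364.76 − 3327×4.12 = −4342.48; K_2 = 92977.9 − 3327×(0.934 + 33.1) = −20253.218.
Balance: K_1 − x×(3327 − 2650) = K_2, so x = (K_1 − K_2)/(3327 − 2650) = 15910.7/677 = 23.5 km.

23.5 km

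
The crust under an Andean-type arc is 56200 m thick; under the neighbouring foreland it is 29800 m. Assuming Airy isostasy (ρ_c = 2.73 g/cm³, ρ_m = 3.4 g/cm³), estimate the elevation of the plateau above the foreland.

5200 m

Excess crust Δ = 56200 m − 29800 m = 26400 m, split between elevation h and root r with h + r = Δ.
Airy balance ρ_c h = (ρ_m − ρ_c) r gives r = h ρ_c/(ρ_m − ρ_c), so h (1 + ρ_c/(ρ_m − ρ_c)) = Δ, i.e. h = Δ (ρ_m − ρ_c)/ρ_m.
h = 26400 m × 0.67/3.4 = 5200 m.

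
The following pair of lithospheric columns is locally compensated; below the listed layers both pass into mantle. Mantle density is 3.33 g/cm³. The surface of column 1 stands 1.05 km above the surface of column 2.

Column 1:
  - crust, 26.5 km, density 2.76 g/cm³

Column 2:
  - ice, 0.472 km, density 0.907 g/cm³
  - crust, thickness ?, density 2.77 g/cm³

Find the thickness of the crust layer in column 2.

18.7 km

Take the compensation level at the base of the deeper column (depth z_c below the surface of column 1) and equate Σ ρ_i t_i down to z_c; mantle fills any gap and the z_c terms cancel.
Column 1: 26.5×2.76 + (z_c − 26.5)×3.33
Column 2: 1.05×0 + 0.472×0.907 + x×2.77 + (z_c − 1.05 − 0.472 − x)×3.33
The z_c×3.33 term appears on both sides and cancels. Collect the known terms of each column as K = Σ(ρt)_known − 3.33 × (depth of known layers): K_1 = 73.14 − 3.33×26.5 = −15.105; K_2 = 0.428104 − 3.33×(1.05 + 0.472) = −4.640156.
Balance: K_1 = K_2 − x×(3.33 − 2.77), so x = (K_2 − K_1)/(3.33 − 2.77) = 10.4648/0.56 = 18.7 km.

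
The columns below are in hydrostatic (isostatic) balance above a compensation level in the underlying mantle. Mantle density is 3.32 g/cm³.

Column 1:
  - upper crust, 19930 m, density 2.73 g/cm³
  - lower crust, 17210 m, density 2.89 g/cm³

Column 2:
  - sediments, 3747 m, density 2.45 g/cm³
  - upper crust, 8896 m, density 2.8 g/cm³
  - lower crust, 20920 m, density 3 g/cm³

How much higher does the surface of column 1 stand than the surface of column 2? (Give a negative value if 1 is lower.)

For any compensation level in the mantle, the mantle terms cancel and isostasy reduces to e = (Σt_1 − Σt_2) − (Σ(ρt)_1 − Σ(ρt)_2) / ρ_m.
Σt_1 = 37140 m; Σt_2 = 33563 m; Σ(ρt)_1 = 104145.8; Σ(ρt)_2 = 96848.95 (in m·g/cm³).
e = (37140 − 33563) − (104145.8 − 96848.95) / 3.32 = 1380 m.

1380 m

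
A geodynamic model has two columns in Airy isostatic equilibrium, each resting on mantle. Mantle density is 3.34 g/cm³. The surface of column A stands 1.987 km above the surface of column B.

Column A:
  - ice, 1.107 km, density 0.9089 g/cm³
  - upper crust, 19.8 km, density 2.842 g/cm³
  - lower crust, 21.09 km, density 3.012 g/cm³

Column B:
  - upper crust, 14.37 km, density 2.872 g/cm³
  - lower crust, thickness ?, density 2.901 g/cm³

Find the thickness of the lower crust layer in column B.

13.9 km

Take the compensation level at the base of the deeper column (depth z_c below the surface of column A) and equate Σ ρ_i t_i down to z_c; mantle fills any gap and the z_c terms cancel.
Column A: 1.107×0.9089 + 19.8×2.842 + 21.09×3.012 + (z_c − 41.997)×3.34
Column B: 1.987×0 + 14.37×2.872 + x×2.901 + (z_c − 1.987 − 14.37 − x)×3.34
The z_c×3.34 term appears on both sides and cancels. Collect the known terms of each column as K = Σ(ρt)_known − 3.34 × (depth of known layers): K_A = 120.800832 − 3.34×41.997 = −19.4691477; K_B = 41.27064 − 3.34×(1.987 + 14.37) = −13.36174.
Balance: K_A = K_B − x×(3.34 − 2.901), so x = (K_B − K_A)/(3.34 − 2.901) = 6.10741/0.439 = 13.9 km.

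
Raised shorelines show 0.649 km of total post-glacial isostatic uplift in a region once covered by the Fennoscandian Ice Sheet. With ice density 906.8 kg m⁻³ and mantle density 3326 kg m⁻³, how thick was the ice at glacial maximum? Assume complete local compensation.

u = t ρ_ice/ρ_m → t = u ρ_m/ρ_ice = 0.649 km × 3326/906.8 = 2.38 km.

2.38 km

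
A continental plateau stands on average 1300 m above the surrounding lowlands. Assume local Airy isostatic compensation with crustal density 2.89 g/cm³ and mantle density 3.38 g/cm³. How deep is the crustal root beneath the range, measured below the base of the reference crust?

For local isostatic compensation: the weight of the topography is balanced by the buoyancy of the root, ρ_c h = (ρ_m − ρ_c) r.
r = h · ρ_c / (ρ_m − ρ_c) = 1300 m × 2.89 / (3.38 − 2.89) = 7670 m.

7670 m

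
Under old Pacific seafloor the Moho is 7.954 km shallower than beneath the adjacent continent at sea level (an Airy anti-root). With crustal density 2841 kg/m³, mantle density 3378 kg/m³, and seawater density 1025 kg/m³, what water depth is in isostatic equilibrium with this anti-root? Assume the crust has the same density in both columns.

2.35 km

Replacing a thickness d of crust by seawater at the top must be balanced by replacing crust with mantle at the base: d (ρ_c − ρ_w) = a (ρ_m − ρ_c).
d = a (ρ_m − ρ_c)/(ρ_c − ρ_w) = 7.954 km × 537/1816 = 2.35 km.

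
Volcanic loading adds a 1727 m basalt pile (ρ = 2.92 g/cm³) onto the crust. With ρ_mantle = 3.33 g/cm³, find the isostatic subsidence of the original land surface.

1510 m

Subaerial loading: s = t ρ_load / ρ_m.
s = 1727 m × 2.92/3.33 = 1510 m.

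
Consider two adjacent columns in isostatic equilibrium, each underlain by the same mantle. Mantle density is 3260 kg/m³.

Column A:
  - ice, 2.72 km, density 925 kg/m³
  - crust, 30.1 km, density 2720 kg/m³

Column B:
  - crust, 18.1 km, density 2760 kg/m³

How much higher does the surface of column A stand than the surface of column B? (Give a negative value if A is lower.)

For any compensation level in the mantle, the mantle terms cancel and isostasy reduces to e = (Σt_A − Σt_B) − (Σ(ρt)_A − Σ(ρt)_B) / ρ_m.
Σt_A = 32.82 km; Σt_B = 18.1 km; Σ(ρt)_A = 84388; Σ(ρt)_B = 49956 (in km·kg/m³).
e = (32.82 − 18.1) − (84388 − 49956) / 3260 = 4.16 km.

4.16 km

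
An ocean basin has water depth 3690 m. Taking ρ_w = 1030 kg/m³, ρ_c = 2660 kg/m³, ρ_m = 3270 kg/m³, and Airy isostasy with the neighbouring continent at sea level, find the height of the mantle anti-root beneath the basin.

In Airy isostatic equilibrium: replacing crust with seawater at the top is compensated by replacing crust with mantle at the base: d (ρ_c − ρ_w) = a (ρ_m − ρ_c).
a = d (ρ_c − ρ_w)/(ρ_m − ρ_c) = 3690 m × 1630/610 = 9860 m.

9860 m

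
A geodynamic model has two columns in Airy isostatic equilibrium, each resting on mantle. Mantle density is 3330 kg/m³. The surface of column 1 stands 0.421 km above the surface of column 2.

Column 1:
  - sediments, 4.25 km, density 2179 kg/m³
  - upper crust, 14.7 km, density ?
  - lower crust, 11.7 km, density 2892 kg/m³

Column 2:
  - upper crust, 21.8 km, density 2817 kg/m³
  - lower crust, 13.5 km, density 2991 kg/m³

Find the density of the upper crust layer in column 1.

Take the compensation level at the base of the deeper column (depth z_c below the surface of column 1) and equate Σ ρ_i t_i down to z_c; mantle fills any gap and the z_c terms cancel.
Column 1: 4.25×2179 + 14.7×ρ + 11.7×2892 + (z_c − 30.65)×3330
Column 2: 0.421×0 + 21.8×2817 + 13.5×2991 + (z_c − 0.421 − 35.3)×3330
The z_c×3330 term appears on both sides and cancels. Collect the known terms of each column as K = Σ(ρt)_known − 3330 × (depth of known layers): K_1 = 43097.15 − 3330×30.65 = −58967.35; K_2 = 101789.1 − 3330×(0.421 + 35.3) = −17161.83.
Balance: K_1 + 14.7×ρ = K_2, so ρ = (K_2 − K_1)/14.7 = 41805.5/14.7 = 2840 kg/m³.

2840 kg/m³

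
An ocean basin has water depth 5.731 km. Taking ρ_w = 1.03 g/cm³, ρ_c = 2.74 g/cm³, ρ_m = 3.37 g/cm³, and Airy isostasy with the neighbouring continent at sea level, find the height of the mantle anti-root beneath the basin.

15.6 km

For local isostatic compensation: replacing crust with seawater at the top is compensated by replacing crust with mantle at the base: d (ρ_c − ρ_w) = a (ρ_m − ρ_c).
a = d (ρ_c − ρ_w)/(ρ_m − ρ_c) = 5.731 km × 1.71/0.63 = 15.6 km.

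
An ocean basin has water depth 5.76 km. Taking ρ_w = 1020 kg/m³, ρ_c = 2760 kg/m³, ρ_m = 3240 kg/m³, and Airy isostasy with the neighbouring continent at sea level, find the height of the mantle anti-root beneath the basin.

For local isostatic compensation: replacing crust with seawater at the top is compensated by replacing crust with mantle at the base: d (ρ_c − ρ_w) = a (ρ_m − ρ_c).
a = d (ρ_c − ρ_w)/(ρ_m − ρ_c) = 5.76 km × 1740/480 = 20.9 km.

20.9 km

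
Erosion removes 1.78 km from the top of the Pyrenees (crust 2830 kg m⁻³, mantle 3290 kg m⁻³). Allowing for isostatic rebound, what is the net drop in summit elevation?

0.249 km

Rebound u = e ρ_c/ρ_m = 1.78 km × 2830/3290 = 1.531 km.
Net surface drop = e − u = 1.78 km − 1.531 km = e (ρ_m − ρ_c)/ρ_m = 0.249 km.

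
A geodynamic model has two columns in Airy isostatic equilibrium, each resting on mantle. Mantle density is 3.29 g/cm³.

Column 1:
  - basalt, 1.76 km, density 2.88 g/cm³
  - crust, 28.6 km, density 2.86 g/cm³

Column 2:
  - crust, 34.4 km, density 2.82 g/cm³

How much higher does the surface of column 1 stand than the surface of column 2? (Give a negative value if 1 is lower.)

−0.957 km

For any compensation level in the mantle, the mantle terms cancel and isostasy reduces to e = (Σt_1 − Σt_2) − (Σ(ρt)_1 − Σ(ρt)_2) / ρ_m.
Σt_1 = 30.36 km; Σt_2 = 34.4 km; Σ(ρt)_1 = 86.8648; Σ(ρt)_2 = 97.008 (in km·g/cm³).
e = (30.36 − 34.4) − (86.8648 − 97.008) / 3.29 = −0.957 km.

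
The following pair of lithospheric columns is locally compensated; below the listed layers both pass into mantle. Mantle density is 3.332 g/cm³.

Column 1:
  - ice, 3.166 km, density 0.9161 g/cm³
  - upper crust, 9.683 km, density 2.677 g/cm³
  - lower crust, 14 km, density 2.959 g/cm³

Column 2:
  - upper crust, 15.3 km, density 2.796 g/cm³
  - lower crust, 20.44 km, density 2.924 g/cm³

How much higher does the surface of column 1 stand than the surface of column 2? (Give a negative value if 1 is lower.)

0.802 km

For any compensation level in the mantle, the mantle terms cancel and isostasy reduces to e = (Σt_1 − Σt_2) − (Σ(ρt)_1 − Σ(ρt)_2) / ρ_m.
Σt_1 = 26.849 km; Σt_2 = 35.74 km; Σ(ρt)_1 = 70.2477636; Σ(ρt)_2 = 102.54536 (in km·g/cm³).
e = (26.849 − 35.74) − (70.2477636 − 102.54536) / 3.332 = 0.802 km.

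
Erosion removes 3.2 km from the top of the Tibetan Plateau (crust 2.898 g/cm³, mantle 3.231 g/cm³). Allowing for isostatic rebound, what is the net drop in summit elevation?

Rebound u = e ρ_c/ρ_m = 3.2 km × 2.898/3.231 = 2.87 km.
Net surface drop = e − u = 3.2 km − 2.87 km = e (ρ_m − ρ_c)/ρ_m = 0.33 km.

0.33 km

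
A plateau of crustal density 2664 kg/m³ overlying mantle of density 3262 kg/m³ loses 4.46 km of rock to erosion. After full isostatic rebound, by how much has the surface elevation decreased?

0.818 km

Rebound u = e ρ_c/ρ_m = 4.46 km × 2664/3262 = 3.642 km.
Net surface drop = e − u = 4.46 km − 3.642 km = e (ρ_m − ρ_c)/ρ_m = 0.818 km.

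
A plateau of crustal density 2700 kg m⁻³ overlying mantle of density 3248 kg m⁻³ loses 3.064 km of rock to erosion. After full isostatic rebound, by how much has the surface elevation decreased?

0.517 km

Rebound u = e ρ_c/ρ_m = 3.064 km × 2700/3248 = 2.547 km.
Net surface drop = e − u = 3.064 km − 2.547 km = e (ρ_m − ρ_c)/ρ_m = 0.517 km.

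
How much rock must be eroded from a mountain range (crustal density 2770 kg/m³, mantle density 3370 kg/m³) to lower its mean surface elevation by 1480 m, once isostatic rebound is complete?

8310 m

Net drop Δ = e − u = e − e ρ_c/ρ_m = e (ρ_m − ρ_c)/ρ_m.
e = Δ ρ_m/(ρ_m − ρ_c) = 1480 m × 3370/600 = 8310 m.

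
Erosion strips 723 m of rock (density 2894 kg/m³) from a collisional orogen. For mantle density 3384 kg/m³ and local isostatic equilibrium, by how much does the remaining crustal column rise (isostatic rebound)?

618 m

Unloading: uplift u = e ρ_c/ρ_m = 723 m × 2894/3384 = 618 m.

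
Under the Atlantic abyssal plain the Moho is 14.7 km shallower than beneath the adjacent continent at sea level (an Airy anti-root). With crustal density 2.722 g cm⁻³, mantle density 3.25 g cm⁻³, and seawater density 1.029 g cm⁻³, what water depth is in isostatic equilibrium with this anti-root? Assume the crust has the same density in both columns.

Replacing a thickness d of crust by seawater at the top must be balanced by replacing crust with mantle at the base: d (ρ_c − ρ_w) = a (ρ_m − ρ_c).
d = a (ρ_m − ρ_c)/(ρ_c − ρ_w) = 14.7 km × 0.528/1.693 = 4.58 km.

4.58 km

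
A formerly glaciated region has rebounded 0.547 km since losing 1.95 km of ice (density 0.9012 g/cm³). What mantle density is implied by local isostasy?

ρ_m = ρ_ice t / u = 0.9012 × 1.95 km/0.547 km = 3.21 g/cm³.

3.21 g/cm³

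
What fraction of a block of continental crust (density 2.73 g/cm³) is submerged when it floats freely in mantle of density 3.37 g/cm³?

81%

Submerged fraction = ρ_obj/ρ_fluid = 2.73/3.37 = 81%.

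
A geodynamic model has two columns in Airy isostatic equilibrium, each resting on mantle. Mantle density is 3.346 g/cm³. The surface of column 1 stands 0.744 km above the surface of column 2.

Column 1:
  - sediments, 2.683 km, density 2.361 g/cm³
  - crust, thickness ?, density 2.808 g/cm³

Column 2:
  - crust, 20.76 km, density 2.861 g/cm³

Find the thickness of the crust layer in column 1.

Take the compensation level at the base of the deeper column (depth z_c below the surface of column 1) and equate Σ ρ_i t_i down to z_c; mantle fills any gap and the z_c terms cancel.
Column 1: 2.683×2.361 + x×2.808 + (z_c − 2.683 − x)×3.346
Column 2: 0.744×0 + 20.76×2.861 + (z_c − 0.744 − 20.76)×3.346
The z_c×3.346 term appears on both sides and cancels. Collect the known terms of each column as K = Σ(ρt)_known − 3.346 × (depth of known layers): K_1 = 6.334563 − 3.346×2.683 = −2.642755; K_2 = 59.39436 − 3.346×(0.744 + 20.76) = −12.558024.
Balance: K_1 − x×(3.346 − 2.808) = K_2, so x = (K_1 − K_2)/(3.346 − 2.808) = 9.91527/0.538 = 18.4 km.

18.4 km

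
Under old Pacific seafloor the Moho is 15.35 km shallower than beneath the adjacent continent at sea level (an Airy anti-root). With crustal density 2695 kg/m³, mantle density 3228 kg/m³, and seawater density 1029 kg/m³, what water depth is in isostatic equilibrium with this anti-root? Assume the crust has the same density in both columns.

4.91 km

Replacing a thickness d of crust by seawater at the top must be balanced by replacing crust with mantle at the base: d (ρ_c − ρ_w) = a (ρ_m − ρ_c).
d = a (ρ_m − ρ_c)/(ρ_c − ρ_w) = 15.35 km × 533/1666 = 4.91 km.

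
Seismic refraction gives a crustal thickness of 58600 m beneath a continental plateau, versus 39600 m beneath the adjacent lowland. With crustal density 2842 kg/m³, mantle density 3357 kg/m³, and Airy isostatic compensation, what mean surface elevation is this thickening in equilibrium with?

2910 m

Excess crust Δ = 58600 m − 39600 m = 19000 m, split between elevation h and root r with h + r = Δ.
Airy balance ρ_c h = (ρ_m − ρ_c) r gives r = h ρ_c/(ρ_m − ρ_c), so h (1 + ρ_c/(ρ_m − ρ_c)) = Δ, i.e. h = Δ (ρ_m − ρ_c)/ρ_m.
h = 19000 m × 515/3357 = 2910 m.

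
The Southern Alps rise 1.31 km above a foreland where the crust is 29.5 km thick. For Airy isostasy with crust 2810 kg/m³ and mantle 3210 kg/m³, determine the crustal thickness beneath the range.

40 km

Root depth r = h ρ_c / (ρ_m − ρ_c) = 1.31 km × 2810 / 400 = 9.203 km.
Total thickness = T + h + r = 29.5 km + 1.31 km + 9.203 km = 40 km.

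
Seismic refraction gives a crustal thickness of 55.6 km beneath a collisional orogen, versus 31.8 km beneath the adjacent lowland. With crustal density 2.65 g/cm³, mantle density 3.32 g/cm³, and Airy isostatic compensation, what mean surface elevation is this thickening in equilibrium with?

Excess crust Δ = 55.6 km − 31.8 km = 23.8 km, split between elevation h and root r with h + r = Δ.
Airy balance ρ_c h = (ρ_m − ρ_c) r gives r = h ρ_c/(ρ_m − ρ_c), so h (1 + ρ_c/(ρ_m − ρ_c)) = Δ, i.e. h = Δ (ρ_m − ρ_c)/ρ_m.
h = 23.8 km × 0.67/3.32 = 4.8 km.

4.8 km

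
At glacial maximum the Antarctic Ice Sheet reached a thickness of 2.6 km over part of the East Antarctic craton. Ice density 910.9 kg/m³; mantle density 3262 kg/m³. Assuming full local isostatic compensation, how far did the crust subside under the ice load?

0.726 km

In Airy isostatic equilibrium: the ice load ρ_ice t is balanced by mantle displaced below, ρ_m s.
s = t ρ_ice / ρ_m = 2.6 km × 910.9/3262 = 0.726 km.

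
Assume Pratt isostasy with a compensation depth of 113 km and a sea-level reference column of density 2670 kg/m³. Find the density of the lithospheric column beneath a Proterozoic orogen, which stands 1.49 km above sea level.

Pratt balance: ρ_ref D = ρ (D + h).
ρ = ρ_ref D/(D + h) = 2670 × 113 km/(113 km + 1.49 km) = 2640 kg/m³.

2640 kg/m³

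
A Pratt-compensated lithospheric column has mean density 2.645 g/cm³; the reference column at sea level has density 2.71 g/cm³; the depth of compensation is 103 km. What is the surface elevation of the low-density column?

2.53 km

ρ_ref D = ρ (D + h) → h = D (ρ_ref − ρ)/ρ.
h = 103 km × (2.71 − 2.645)/2.645 = 2.53 km.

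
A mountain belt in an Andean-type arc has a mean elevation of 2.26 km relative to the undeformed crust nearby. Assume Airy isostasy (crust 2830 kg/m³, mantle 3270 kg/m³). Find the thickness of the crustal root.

14.5 km

Isostatic balance requires: the weight of the topography is balanced by the buoyancy of the root, ρ_c h = (ρ_m − ρ_c) r.
r = h · ρ_c / (ρ_m − ρ_c) = 2.26 km × 2830 / (3270 − 2830) = 14.5 km.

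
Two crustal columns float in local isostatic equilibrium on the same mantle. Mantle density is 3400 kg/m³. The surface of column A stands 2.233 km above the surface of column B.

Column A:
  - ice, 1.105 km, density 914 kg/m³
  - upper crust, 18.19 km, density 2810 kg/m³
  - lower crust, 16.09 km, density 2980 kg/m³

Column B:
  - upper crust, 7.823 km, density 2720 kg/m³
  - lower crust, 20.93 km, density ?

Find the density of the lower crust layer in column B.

3050 kg/m³

Take the compensation level at the base of the deeper column (depth z_c below the surface of column A) and equate Σ ρ_i t_i down to z_c; mantle fills any gap and the z_c terms cancel.
Column A: 1.105×914 + 18.19×2810 + 16.09×2980 + (z_c − 35.385)×3400
Column B: 2.233×0 + 7.823×2720 + 20.93×ρ + (z_c − 2.233 − 28.753)×3400
The z_c×3400 term appears on both sides and cancels. Collect the known terms of each column as K = Σ(ρt)_known − 3400 × (depth of known layers): K_A = 100072.07 − 3400×35.385 = −20236.93; K_B = 21278.56 − 3400×(2.233 + 28.753) = −84073.84.
Balance: K_A = K_B + 20.93×ρ, so ρ = (K_A − K_B)/20.93 = 63836.9/20.93 = 3050 kg/m³.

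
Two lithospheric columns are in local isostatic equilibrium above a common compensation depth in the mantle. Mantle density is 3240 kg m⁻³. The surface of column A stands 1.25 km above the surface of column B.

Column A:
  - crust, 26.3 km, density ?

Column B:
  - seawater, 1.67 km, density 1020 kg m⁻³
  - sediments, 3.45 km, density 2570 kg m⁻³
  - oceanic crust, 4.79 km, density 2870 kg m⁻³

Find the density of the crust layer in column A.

Take the compensation level at the base of the deeper column (depth z_c below the surface of column A) and equate Σ ρ_i t_i down to z_c; mantle fills any gap and the z_c terms cancel.
Column A: 26.3×ρ + (z_c − 26.3)×3240
Column B: 1.25×0 + 1.67×1020 + 3.45×2570 + 4.79×2870 + (z_c − 1.25 − 9.91)×3240
The z_c×3240 term appears on both sides and cancels. Collect the known terms of each column as K = Σ(ρt)_known − 3240 × (depth of known layers): K_A = 0 − 3240×26.3 = −85212; K_B = 24317.2 − 3240×(1.25 + 9.91) = −11841.2.
Balance: K_A + 26.3×ρ = K_B, so ρ = (K_B − K_A)/26.3 = 73370.8/26.3 = 2790 kg m⁻³.

2790 kg m⁻³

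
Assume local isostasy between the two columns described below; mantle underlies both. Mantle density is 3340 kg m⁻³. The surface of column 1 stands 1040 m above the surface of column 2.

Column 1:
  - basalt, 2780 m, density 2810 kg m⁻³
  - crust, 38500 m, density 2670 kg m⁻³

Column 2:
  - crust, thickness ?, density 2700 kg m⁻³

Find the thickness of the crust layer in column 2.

37200 m

Take the compensation level at the base of the deeper column (depth z_c below the surface of column 1) and equate Σ ρ_i t_i down to z_c; mantle fills any gap and the z_c terms cancel.
Column 1: 2780×2810 + 38500×2670 + (z_c − 41280)×3340
Column 2: 1040×0 + x×2700 + (z_c − 1040 − 0 − x)×3340
The z_c×3340 term appears on both sides and cancels. Collect the known terms of each column as K = Σ(ρt)_known − 3340 × (depth of known layers): K_1 = 110606800 − 3340×41280 = −27268400; K_2 = 0 − 3340×(1040 + 0) = −3473600.
Balance: K_1 = K_2 − x×(3340 − 2700), so x = (K_2 − K_1)/(3340 − 2700) = 23794800/640 = 37200 m.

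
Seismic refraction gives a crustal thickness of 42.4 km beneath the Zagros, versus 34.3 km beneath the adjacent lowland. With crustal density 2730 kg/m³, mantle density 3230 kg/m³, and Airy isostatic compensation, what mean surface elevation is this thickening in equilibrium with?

1.25 km

Excess crust Δ = 42.4 km − 34.3 km = 8.1 km, split between elevation h and root r with h + r = Δ.
Airy balance ρ_c h = (ρ_m − ρ_c) r gives r = h ρ_c/(ρ_m − ρ_c), so h (1 + ρ_c/(ρ_m − ρ_c)) = Δ, i.e. h = Δ (ρ_m − ρ_c)/ρ_m.
h = 8.1 km × 500/3230 = 1.25 km.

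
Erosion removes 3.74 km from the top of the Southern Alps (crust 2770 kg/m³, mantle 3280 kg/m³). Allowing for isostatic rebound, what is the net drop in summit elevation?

Rebound u = e ρ_c/ρ_m = 3.74 km × 2770/3280 = 3.158 km.
Net surface drop = e − u = 3.74 km − 3.158 km = e (ρ_m − ρ_c)/ρ_m = 0.582 km.

0.582 km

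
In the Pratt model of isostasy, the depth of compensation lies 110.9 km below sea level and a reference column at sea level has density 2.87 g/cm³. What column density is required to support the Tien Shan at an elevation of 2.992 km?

Pratt balance: ρ_ref D = ρ (D + h).
ρ = ρ_ref D/(D + h) = 2.87 × 110.9 km/(110.9 km + 2.992 km) = 2.79 g/cm³.

2.79 g/cm³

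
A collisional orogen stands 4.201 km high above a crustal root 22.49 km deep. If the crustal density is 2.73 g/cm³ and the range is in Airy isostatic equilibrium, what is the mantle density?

Airy balance: ρ_c h = (ρ_m − ρ_c) r → ρ_m = ρ_c (1 + h/r).
ρ_m = 2.73 × (1 + 4.201 km/22.49 km) = 3.24 g/cm³.

3.24 g/cm³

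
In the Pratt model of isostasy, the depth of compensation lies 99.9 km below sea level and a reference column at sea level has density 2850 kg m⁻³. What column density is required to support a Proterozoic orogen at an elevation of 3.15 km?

2760 kg m⁻³

Pratt balance: ρ_ref D = ρ (D + h).
ρ = ρ_ref D/(D + h) = 2850 × 99.9 km/(99.9 km + 3.15 km) = 2760 kg m⁻³.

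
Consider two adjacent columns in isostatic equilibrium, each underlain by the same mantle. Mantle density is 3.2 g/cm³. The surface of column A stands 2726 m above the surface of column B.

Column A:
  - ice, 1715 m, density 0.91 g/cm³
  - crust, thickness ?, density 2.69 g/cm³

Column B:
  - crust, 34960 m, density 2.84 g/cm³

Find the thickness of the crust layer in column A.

Take the compensation level at the base of the deeper column (depth z_c below the surface of column A) and equate Σ ρ_i t_i down to z_c; mantle fills any gap and the z_c terms cancel.
Column A: 1715×0.91 + x×2.69 + (z_c − 1715 − x)×3.2
Column B: 2726×0 + 34960×2.84 + (z_c − 2726 − 34960)×3.2
The z_c×3.2 term appears on both sides and cancels. Collect the known terms of each column as K = Σ(ρt)_known − 3.2 × (depth of known layers): K_A = 1560.65 − 3.2×1715 = −3927.35; K_B = 99286.4 − 3.2×(2726 + 34960) = −21308.8.
Balance: K_A − x×(3.2 − 2.69) = K_B, so x = (K_A − K_B)/(3.2 − 2.69) = 17381.5/0.51 = 34100 m.

34100 m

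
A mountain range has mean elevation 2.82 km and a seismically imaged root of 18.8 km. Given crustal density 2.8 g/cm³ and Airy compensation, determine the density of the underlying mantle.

Airy balance: ρ_c h = (ρ_m − ρ_c) r → ρ_m = ρ_c (1 + h/r).
ρ_m = 2.8 × (1 + 2.82 km/18.8 km) = 3.22 g/cm³.

3.22 g/cm³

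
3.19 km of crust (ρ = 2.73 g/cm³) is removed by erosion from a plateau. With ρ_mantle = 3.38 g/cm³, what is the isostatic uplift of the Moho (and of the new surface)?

2.58 km

Unloading: uplift u = e ρ_c/ρ_m = 3.19 km × 2.73/3.38 = 2.58 km.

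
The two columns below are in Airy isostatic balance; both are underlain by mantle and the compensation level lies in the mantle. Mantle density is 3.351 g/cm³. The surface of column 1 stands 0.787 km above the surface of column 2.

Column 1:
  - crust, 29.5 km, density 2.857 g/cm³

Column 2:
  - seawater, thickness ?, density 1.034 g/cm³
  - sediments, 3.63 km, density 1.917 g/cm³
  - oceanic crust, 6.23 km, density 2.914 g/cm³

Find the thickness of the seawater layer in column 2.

1.73 km

Take the compensation level at the base of the deeper column (depth z_c below the surface of column 1) and equate Σ ρ_i t_i down to z_c; mantle fills any gap and the z_c terms cancel.
Column 1: 29.5×2.857 + (z_c − 29.5)×3.351
Column 2: 0.787×0 + x×1.034 + 3.63×1.917 + 6.23×2.914 + (z_c − 0.787 − 9.86 − x)×3.351
The z_c×3.351 term appears on both sides and cancels. Collect the known terms of each column as K = Σ(ρt)_known − 3.351 × (depth of known layers): K_1 = 84.2815 − 3.351×29.5 = −14.573; K_2 = 25.11293 − 3.351×(0.787 + 9.86) = −10.565167.
Balance: K_1 = K_2 − x×(3.351 − 1.034), so x = (K_2 − K_1)/(3.351 − 1.034) = 4.00783/2.317 = 1.73 km.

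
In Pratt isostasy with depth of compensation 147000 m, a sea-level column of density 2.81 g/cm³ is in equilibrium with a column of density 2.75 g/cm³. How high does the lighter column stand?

3210 m

ρ_ref D = ρ (D + h) → h = D (ρ_ref − ρ)/ρ.
h = 147000 m × (2.81 − 2.75)/2.75 = 3210 m.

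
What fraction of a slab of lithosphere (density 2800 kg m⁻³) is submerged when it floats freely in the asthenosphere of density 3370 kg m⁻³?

Submerged fraction = ρ_obj/ρ_fluid = 2800/3370 = 83.1%.

83.1%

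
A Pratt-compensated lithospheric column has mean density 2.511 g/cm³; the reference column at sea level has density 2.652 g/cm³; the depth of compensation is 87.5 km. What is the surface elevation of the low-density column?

ρ_ref D = ρ (D + h) → h = D (ρ_ref − ρ)/ρ.
h = 87.5 km × (2.652 − 2.511)/2.511 = 4.91 km.

4.91 km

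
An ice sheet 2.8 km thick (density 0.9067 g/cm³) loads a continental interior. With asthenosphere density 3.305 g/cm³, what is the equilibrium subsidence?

0.768 km

By Archimedes' principle applied to the lithosphere: the ice load ρ_ice t is balanced by mantle displaced below, ρ_m s.
s = t ρ_ice / ρ_m = 2.8 km × 0.9067/3.305 = 0.768 km.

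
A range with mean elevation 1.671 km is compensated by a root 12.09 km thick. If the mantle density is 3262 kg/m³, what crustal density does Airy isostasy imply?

ρ_c h = (ρ_m − ρ_c) r → ρ_c (h + r) = ρ_m r → ρ_c = ρ_m r / (h + r).
ρ_c = 3262 × 12.09 km / (1.671 km + 12.09 km) = 2870 kg/m³.

2870 kg/m³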